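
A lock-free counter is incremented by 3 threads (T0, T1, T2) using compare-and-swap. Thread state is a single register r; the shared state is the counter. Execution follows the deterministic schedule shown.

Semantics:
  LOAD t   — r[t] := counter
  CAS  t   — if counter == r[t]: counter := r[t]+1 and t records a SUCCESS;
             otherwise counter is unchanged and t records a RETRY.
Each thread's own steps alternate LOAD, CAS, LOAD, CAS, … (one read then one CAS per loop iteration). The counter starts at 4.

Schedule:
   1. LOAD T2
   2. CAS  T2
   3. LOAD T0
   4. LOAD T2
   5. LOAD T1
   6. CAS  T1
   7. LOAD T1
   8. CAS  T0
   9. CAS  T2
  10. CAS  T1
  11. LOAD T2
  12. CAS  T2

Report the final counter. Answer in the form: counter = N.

T2 LOAD — after: cnt=4, r=4 — load
T2 CAS — after: cnt=5, r=4 — ok
T0 LOAD — after: cnt=5, r=5 — load
T2 LOAD — after: cnt=5, r=5 — load
T1 LOAD — after: cnt=5, r=5 — load
T1 CAS — after: cnt=6, r=5 — ok
T1 LOAD — after: cnt=6, r=6 — load
T0 CAS — after: cnt=6, r=5 — retry
T2 CAS — after: cnt=6, r=5 — retry
T1 CAS — after: cnt=7, r=6 — ok
T2 LOAD — after: cnt=7, r=7 — load
T2 CAS — after: cnt=8, r=7 — ok

counter = 8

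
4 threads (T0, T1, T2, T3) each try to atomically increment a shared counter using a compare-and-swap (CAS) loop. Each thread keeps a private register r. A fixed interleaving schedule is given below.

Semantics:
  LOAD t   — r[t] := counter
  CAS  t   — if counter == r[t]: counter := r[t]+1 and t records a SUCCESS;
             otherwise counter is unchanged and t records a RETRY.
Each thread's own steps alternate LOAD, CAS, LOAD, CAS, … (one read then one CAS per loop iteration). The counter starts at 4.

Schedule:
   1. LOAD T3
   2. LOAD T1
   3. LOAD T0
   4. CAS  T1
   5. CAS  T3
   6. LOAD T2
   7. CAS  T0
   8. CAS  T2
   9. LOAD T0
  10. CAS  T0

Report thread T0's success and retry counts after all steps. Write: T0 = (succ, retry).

#1 T3 reads 4
#2 T1 reads 4
#3 T0 reads 4
#4 T1 CAS(4→5) writes; counter now 5
#5 T3 CAS(4→5) fails; counter now 5
#6 T2 reads 5
#7 T0 CAS(4→5) fails; counter now 5
#8 T2 CAS(5→6) writes; counter now 6
#9 T0 reads 6
#10 T0 CAS(6→7) writes; counter now 7

T0 = (1, 1)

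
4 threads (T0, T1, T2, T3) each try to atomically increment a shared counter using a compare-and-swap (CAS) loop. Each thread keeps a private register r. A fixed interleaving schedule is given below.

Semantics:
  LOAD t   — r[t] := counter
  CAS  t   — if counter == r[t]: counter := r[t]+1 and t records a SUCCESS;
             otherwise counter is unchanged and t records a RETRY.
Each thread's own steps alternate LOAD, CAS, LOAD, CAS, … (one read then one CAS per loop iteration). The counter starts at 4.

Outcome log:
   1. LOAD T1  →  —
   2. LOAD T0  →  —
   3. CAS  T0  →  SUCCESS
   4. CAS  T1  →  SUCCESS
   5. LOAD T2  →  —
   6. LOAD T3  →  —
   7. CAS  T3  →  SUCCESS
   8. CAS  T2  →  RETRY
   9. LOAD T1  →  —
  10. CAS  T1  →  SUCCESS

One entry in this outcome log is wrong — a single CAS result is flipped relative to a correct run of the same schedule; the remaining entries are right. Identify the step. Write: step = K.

step = 4

Re-executing:
   1) LOAD T1:  M=4  r_T1=4
   2) LOAD T0:  M=4  r_T0=4
   3) CAS  T0:  M=5  r_T0=4 ✓
   4) CAS  T1:  M=5  r_T1=4 ✗
   5) LOAD T2:  M=5  r_T2=5
   6) LOAD T3:  M=5  r_T3=5
   7) CAS  T3:  M=6  r_T3=5 ✓
   8) CAS  T2:  M=6  r_T2=5 ✗
   9) LOAD T1:  M=6  r_T1=6
  10) CAS  T1:  M=7  r_T1=6 ✓
Mismatch at 4.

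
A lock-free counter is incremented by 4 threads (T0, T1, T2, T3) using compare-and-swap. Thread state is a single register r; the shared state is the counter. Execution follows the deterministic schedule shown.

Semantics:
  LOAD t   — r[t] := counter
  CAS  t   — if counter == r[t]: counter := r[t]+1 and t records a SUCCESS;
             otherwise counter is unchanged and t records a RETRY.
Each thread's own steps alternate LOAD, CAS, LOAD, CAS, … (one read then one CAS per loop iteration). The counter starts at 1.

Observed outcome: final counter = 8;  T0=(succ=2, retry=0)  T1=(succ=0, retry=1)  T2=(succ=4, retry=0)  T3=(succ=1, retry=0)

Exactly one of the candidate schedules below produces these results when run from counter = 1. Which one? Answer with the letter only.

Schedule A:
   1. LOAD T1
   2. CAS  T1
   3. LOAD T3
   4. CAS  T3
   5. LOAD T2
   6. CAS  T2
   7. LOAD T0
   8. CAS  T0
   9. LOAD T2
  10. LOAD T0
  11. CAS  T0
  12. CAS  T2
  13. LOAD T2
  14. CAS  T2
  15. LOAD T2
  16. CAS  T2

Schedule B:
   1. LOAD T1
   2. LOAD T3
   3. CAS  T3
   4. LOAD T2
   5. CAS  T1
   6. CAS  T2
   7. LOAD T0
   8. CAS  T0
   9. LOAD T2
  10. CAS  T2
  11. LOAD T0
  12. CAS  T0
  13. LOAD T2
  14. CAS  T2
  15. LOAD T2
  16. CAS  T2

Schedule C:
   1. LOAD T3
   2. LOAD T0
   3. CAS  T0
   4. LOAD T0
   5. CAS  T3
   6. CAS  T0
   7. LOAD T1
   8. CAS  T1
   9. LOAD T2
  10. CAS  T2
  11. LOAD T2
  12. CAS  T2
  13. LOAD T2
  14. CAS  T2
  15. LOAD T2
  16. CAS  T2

Tracing schedule B:
#1 T1 reads 1
#2 T3 reads 1
#3 T3 CAS(1→2) writes; counter now 2
#4 T2 reads 2
#5 T1 CAS(1→2) fails; counter now 2
#6 T2 CAS(2→3) writes; counter now 3
#7 T0 reads 3
#8 T0 CAS(3→4) writes; counter now 4
#9 T2 reads 4
#10 T2 CAS(4→5) writes; counter now 5
#11 T0 reads 5
#12 T0 CAS(5→6) writes; counter now 6
#13 T2 reads 6
#14 T2 CAS(6→7) writes; counter now 7
#15 T2 reads 7
#16 T2 CAS(7→8) writes; counter now 8

B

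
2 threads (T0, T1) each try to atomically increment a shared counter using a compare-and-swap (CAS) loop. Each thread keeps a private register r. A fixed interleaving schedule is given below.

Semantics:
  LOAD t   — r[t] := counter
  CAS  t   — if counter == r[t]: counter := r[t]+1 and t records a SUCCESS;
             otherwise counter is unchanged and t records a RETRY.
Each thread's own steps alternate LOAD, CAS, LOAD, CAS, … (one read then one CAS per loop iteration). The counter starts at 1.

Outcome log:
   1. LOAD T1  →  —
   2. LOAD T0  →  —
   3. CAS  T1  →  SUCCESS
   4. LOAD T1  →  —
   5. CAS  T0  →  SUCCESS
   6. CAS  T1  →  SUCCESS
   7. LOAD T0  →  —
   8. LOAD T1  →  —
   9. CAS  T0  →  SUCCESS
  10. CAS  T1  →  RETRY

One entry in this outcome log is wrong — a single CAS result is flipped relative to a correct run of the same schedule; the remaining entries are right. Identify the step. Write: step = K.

Reference trace:
#1 T1 reads 1
#2 T0 reads 1
#3 T1 CAS(1→2) writes; counter now 2
#4 T1 reads 2
#5 T0 CAS(1→2) fails; counter now 2
#6 T1 CAS(2→3) writes; counter now 3
#7 T0 reads 3
#8 T1 reads 3
#9 T0 CAS(3→4) writes; counter now 4
#10 T1 CAS(3→4) fails; counter now 4
Mismatch at 5.

step = 5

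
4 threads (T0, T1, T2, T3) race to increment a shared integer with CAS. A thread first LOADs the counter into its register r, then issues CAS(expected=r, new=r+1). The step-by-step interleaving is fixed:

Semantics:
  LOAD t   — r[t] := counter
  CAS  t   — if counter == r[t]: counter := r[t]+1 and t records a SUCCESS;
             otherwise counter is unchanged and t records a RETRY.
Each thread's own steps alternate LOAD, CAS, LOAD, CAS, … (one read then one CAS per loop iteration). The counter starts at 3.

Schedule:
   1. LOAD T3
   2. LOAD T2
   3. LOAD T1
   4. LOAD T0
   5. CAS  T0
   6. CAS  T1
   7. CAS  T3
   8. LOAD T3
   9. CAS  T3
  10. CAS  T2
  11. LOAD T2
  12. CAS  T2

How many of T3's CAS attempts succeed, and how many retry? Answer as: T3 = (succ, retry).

step 1: T3 LOAD ⇒ load; ctr=3 reg=3
step 2: T2 LOAD ⇒ load; ctr=3 reg=3
step 3: T1 LOAD ⇒ load; ctr=3 reg=3
step 4: T0 LOAD ⇒ load; ctr=3 reg=3
step 5: T0 CAS ⇒ ok; ctr=4 reg=3
step 6: T1 CAS ⇒ retry; ctr=4 reg=3
step 7: T3 CAS ⇒ retry; ctr=4 reg=3
step 8: T3 LOAD ⇒ load; ctr=4 reg=4
step 9: T3 CAS ⇒ ok; ctr=5 reg=4
step 10: T2 CAS ⇒ retry; ctr=5 reg=3
step 11: T2 LOAD ⇒ load; ctr=5 reg=5
step 12: T2 CAS ⇒ ok; ctr=6 reg=5

T3 = (1, 1)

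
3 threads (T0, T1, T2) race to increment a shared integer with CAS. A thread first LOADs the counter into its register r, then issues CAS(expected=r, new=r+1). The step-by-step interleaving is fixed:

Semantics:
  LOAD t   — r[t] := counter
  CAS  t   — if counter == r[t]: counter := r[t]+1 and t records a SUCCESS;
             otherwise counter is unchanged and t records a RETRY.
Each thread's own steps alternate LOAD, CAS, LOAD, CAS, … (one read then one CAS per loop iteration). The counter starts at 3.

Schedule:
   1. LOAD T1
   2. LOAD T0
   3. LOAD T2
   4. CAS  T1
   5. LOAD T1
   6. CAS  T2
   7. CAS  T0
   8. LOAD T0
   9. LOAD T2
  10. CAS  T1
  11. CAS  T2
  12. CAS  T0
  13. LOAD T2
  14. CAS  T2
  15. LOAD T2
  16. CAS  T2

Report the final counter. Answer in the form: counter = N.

counter = 7

T1 LOAD — after: cnt=3, r=3 — load
T0 LOAD — after: cnt=3, r=3 — load
T2 LOAD — after: cnt=3, r=3 — load
T1 CAS — after: cnt=4, r=3 — ok
T1 LOAD — after: cnt=4, r=4 — load
T2 CAS — after: cnt=4, r=3 — retry
T0 CAS — after: cnt=4, r=3 — retry
T0 LOAD — after: cnt=4, r=4 — load
T2 LOAD — after: cnt=4, r=4 — load
T1 CAS — after: cnt=5, r=4 — ok
T2 CAS — after: cnt=5, r=4 — retry
T0 CAS — after: cnt=5, r=4 — retry
T2 LOAD — after: cnt=5, r=5 — load
T2 CAS — after: cnt=6, r=5 — ok
T2 LOAD — after: cnt=6, r=6 — load
T2 CAS — after: cnt=7, r=6 — ok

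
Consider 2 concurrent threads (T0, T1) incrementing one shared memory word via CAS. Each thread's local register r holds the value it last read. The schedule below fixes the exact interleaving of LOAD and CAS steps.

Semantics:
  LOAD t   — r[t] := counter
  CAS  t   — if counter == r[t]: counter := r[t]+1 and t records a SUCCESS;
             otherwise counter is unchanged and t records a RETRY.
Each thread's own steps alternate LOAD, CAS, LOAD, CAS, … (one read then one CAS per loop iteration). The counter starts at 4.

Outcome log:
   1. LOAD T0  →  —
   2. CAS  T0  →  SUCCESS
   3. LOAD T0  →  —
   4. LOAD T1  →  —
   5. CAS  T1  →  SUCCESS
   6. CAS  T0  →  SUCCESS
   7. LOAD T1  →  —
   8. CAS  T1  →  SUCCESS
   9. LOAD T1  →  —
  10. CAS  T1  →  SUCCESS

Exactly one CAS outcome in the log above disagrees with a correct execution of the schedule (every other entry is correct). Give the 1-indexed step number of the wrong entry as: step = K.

step = 6

Re-executing:
step 1: T0 LOAD ⇒ load; ctr=4 reg=4
step 2: T0 CAS ⇒ ok; ctr=5 reg=4
step 3: T0 LOAD ⇒ load; ctr=5 reg=5
step 4: T1 LOAD ⇒ load; ctr=5 reg=5
step 5: T1 CAS ⇒ ok; ctr=6 reg=5
step 6: T0 CAS ⇒ retry; ctr=6 reg=5
step 7: T1 LOAD ⇒ load; ctr=6 reg=6
step 8: T1 CAS ⇒ ok; ctr=7 reg=6
step 9: T1 LOAD ⇒ load; ctr=7 reg=7
step 10: T1 CAS ⇒ ok; ctr=8 reg=7
Flip is step 6.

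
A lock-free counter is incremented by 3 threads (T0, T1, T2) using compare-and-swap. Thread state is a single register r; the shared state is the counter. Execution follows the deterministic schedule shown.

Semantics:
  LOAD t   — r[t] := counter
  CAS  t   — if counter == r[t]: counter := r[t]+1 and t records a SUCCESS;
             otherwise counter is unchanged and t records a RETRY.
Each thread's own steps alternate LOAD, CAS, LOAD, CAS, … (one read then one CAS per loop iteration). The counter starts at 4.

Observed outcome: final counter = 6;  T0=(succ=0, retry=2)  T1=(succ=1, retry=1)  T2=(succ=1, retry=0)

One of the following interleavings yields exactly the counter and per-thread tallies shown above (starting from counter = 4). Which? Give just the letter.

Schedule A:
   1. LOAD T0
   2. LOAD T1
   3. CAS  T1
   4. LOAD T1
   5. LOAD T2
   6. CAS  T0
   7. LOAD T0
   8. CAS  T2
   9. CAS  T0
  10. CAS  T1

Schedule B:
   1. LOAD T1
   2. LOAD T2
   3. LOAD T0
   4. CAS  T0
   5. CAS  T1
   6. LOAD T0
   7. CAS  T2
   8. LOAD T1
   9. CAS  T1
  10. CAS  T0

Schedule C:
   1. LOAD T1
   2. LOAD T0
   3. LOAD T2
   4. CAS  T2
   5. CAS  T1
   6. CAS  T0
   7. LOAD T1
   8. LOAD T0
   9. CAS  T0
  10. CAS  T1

A

Simulating candidate A:
T0 LOAD — after: cnt=4, r=4 — load
T1 LOAD — after: cnt=4, r=4 — load
T1 CAS — after: cnt=5, r=4 — ok
T1 LOAD — after: cnt=5, r=5 — load
T2 LOAD — after: cnt=5, r=5 — load
T0 CAS — after: cnt=5, r=4 — retry
T0 LOAD — after: cnt=5, r=5 — load
T2 CAS — after: cnt=6, r=5 — ok
T0 CAS — after: cnt=6, r=5 — retry
T1 CAS — after: cnt=6, r=5 — retry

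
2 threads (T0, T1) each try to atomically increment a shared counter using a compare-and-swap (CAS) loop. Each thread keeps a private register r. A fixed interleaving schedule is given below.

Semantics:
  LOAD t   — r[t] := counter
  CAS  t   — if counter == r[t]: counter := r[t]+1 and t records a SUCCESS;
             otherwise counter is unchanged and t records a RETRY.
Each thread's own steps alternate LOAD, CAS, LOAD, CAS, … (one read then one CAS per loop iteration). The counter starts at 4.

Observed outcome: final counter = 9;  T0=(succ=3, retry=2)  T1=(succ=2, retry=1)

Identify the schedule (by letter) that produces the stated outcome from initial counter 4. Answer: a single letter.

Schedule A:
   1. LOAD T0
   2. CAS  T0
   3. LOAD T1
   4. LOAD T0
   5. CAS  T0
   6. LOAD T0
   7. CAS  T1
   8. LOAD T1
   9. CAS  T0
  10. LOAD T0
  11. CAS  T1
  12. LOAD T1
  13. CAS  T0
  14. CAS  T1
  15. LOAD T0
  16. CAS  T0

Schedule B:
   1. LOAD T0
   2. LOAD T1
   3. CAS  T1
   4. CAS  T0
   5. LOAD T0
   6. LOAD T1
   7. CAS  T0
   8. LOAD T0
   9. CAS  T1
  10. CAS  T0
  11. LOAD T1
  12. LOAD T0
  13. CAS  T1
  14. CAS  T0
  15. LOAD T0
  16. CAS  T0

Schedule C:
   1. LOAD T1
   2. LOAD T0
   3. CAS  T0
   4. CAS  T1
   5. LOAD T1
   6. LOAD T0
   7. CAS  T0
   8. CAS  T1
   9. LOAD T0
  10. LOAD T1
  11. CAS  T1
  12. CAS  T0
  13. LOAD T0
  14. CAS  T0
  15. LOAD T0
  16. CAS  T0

B

Run B:
step 1: T0 LOAD ⇒ load; ctr=4 reg=4
step 2: T1 LOAD ⇒ load; ctr=4 reg=4
step 3: T1 CAS ⇒ ok; ctr=5 reg=4
step 4: T0 CAS ⇒ retry; ctr=5 reg=4
step 5: T0 LOAD ⇒ load; ctr=5 reg=5
step 6: T1 LOAD ⇒ load; ctr=5 reg=5
step 7: T0 CAS ⇒ ok; ctr=6 reg=5
step 8: T0 LOAD ⇒ load; ctr=6 reg=6
step 9: T1 CAS ⇒ retry; ctr=6 reg=5
step 10: T0 CAS ⇒ ok; ctr=7 reg=6
step 11: T1 LOAD ⇒ load; ctr=7 reg=7
step 12: T0 LOAD ⇒ load; ctr=7 reg=7
step 13: T1 CAS ⇒ ok; ctr=8 reg=7
step 14: T0 CAS ⇒ retry; ctr=8 reg=7
step 15: T0 LOAD ⇒ load; ctr=8 reg=8
step 16: T0 CAS ⇒ ok; ctr=9 reg=8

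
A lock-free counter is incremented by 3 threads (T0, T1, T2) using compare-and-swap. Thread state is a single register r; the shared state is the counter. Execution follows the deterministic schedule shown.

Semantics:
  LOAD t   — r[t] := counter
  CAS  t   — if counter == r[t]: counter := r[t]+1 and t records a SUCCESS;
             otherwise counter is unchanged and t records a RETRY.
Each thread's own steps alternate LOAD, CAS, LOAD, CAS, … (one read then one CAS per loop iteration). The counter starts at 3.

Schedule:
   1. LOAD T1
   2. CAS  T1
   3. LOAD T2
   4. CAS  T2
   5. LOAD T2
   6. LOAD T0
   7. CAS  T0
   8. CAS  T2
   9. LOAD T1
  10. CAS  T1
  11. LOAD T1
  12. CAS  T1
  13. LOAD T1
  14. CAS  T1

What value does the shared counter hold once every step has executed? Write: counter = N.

counter = 9

1. LOAD T1 → mem=3 r[T1]=3 [LOAD]
2. CAS T1 → mem=4 r[T1]=3 [OK]
3. LOAD T2 → mem=4 r[T2]=4 [LOAD]
4. CAS T2 → mem=5 r[T2]=4 [OK]
5. LOAD T2 → mem=5 r[T2]=5 [LOAD]
6. LOAD T0 → mem=5 r[T0]=5 [LOAD]
7. CAS T0 → mem=6 r[T0]=5 [OK]
8. CAS T2 → mem=6 r[T2]=5 [RETRY]
9. LOAD T1 → mem=6 r[T1]=6 [LOAD]
10. CAS T1 → mem=7 r[T1]=6 [OK]
11. LOAD T1 → mem=7 r[T1]=7 [LOAD]
12. CAS T1 → mem=8 r[T1]=7 [OK]
13. LOAD T1 → mem=8 r[T1]=8 [LOAD]
14. CAS T1 → mem=9 r[T1]=8 [OK]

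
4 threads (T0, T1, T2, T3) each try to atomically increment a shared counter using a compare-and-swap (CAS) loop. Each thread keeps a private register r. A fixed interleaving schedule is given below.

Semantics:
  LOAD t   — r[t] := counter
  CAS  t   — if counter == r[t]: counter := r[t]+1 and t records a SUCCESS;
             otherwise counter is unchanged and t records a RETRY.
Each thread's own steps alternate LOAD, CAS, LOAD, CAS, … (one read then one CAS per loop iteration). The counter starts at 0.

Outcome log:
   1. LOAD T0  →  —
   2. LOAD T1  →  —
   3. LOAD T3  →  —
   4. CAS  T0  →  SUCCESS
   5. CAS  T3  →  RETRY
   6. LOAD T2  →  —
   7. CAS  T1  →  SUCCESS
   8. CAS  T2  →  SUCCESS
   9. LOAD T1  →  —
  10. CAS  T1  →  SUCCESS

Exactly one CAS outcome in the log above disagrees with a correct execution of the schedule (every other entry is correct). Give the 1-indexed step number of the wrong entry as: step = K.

Re-executing:
step 1: T0 LOAD ⇒ load; ctr=0 reg=0
step 2: T1 LOAD ⇒ load; ctr=0 reg=0
step 3: T3 LOAD ⇒ load; ctr=0 reg=0
step 4: T0 CAS ⇒ ok; ctr=1 reg=0
step 5: T3 CAS ⇒ retry; ctr=1 reg=0
step 6: T2 LOAD ⇒ load; ctr=1 reg=1
step 7: T1 CAS ⇒ retry; ctr=1 reg=0
step 8: T2 CAS ⇒ ok; ctr=2 reg=1
step 9: T1 LOAD ⇒ load; ctr=2 reg=2
step 10: T1 CAS ⇒ ok; ctr=3 reg=2
Log disagrees first at step 7.

step = 7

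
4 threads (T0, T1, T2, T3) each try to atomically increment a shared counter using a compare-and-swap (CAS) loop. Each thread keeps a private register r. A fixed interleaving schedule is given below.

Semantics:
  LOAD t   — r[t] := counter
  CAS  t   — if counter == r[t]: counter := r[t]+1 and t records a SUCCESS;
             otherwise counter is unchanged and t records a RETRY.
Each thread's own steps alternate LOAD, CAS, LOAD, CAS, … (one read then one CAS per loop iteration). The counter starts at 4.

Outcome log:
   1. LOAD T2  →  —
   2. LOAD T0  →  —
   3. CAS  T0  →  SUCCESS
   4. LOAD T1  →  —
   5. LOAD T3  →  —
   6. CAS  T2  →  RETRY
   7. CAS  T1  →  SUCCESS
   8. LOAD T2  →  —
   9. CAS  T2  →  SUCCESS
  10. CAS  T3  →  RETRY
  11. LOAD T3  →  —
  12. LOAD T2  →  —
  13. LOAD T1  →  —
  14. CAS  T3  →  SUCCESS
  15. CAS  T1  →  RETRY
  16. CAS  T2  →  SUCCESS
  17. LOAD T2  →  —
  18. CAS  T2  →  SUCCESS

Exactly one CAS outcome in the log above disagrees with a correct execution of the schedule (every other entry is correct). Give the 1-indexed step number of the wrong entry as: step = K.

Re-executing:
T2 LOAD — after: cnt=4, r=4 — load
T0 LOAD — after: cnt=4, r=4 — load
T0 CAS — after: cnt=5, r=4 — ok
T1 LOAD — after: cnt=5, r=5 — load
T3 LOAD — after: cnt=5, r=5 — load
T2 CAS — after: cnt=5, r=4 — retry
T1 CAS — after: cnt=6, r=5 — ok
T2 LOAD — after: cnt=6, r=6 — load
T2 CAS — after: cnt=7, r=6 — ok
T3 CAS — after: cnt=7, r=5 — retry
T3 LOAD — after: cnt=7, r=7 — load
T2 LOAD — after: cnt=7, r=7 — load
T1 LOAD — after: cnt=7, r=7 — load
T3 CAS — after: cnt=8, r=7 — ok
T1 CAS — after: cnt=8, r=7 — retry
T2 CAS — after: cnt=8, r=7 — retry
T2 LOAD — after: cnt=8, r=8 — load
T2 CAS — after: cnt=9, r=8 — ok
Mismatch at 16.

step = 16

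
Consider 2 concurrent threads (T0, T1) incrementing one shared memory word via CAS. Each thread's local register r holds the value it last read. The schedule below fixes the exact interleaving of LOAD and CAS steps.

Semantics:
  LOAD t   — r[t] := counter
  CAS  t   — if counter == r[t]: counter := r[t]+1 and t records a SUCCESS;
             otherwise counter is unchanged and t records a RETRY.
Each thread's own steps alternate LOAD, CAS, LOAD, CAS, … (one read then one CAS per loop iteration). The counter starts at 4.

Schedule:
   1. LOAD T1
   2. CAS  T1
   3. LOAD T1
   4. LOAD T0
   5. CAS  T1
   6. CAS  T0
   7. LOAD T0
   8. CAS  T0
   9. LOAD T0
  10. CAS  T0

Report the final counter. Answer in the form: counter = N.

counter = 8

   1) LOAD T1:  M=4  r_T1=4
   2) CAS  T1:  M=5  r_T1=4 ✓
   3) LOAD T1:  M=5  r_T1=5
   4) LOAD T0:  M=5  r_T0=5
   5) CAS  T1:  M=6  r_T1=5 ✓
   6) CAS  T0:  M=6  r_T0=5 ✗
   7) LOAD T0:  M=6  r_T0=6
   8) CAS  T0:  M=7  r_T0=6 ✓
   9) LOAD T0:  M=7  r_T0=7
  10) CAS  T0:  M=8  r_T0=7 ✓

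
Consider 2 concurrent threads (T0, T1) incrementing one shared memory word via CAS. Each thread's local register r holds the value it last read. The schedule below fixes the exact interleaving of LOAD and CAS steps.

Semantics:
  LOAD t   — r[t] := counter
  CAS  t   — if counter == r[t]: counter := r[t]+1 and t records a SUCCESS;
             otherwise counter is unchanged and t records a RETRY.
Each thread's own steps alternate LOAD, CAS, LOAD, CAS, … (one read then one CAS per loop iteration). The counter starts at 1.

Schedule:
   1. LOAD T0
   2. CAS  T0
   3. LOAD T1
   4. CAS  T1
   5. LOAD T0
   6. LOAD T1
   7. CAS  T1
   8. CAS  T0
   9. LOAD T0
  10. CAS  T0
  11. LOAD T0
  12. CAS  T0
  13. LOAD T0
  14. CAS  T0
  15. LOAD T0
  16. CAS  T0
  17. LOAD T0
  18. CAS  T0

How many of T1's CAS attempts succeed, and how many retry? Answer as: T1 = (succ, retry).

step 1: T0 LOAD ⇒ load; ctr=1 reg=1
step 2: T0 CAS ⇒ ok; ctr=2 reg=1
step 3: T1 LOAD ⇒ load; ctr=2 reg=2
step 4: T1 CAS ⇒ ok; ctr=3 reg=2
step 5: T0 LOAD ⇒ load; ctr=3 reg=3
step 6: T1 LOAD ⇒ load; ctr=3 reg=3
step 7: T1 CAS ⇒ ok; ctr=4 reg=3
step 8: T0 CAS ⇒ retry; ctr=4 reg=3
step 9: T0 LOAD ⇒ load; ctr=4 reg=4
step 10: T0 CAS ⇒ ok; ctr=5 reg=4
step 11: T0 LOAD ⇒ load; ctr=5 reg=5
step 12: T0 CAS ⇒ ok; ctr=6 reg=5
step 13: T0 LOAD ⇒ load; ctr=6 reg=6
step 14: T0 CAS ⇒ ok; ctr=7 reg=6
step 15: T0 LOAD ⇒ load; ctr=7 reg=7
step 16: T0 CAS ⇒ ok; ctr=8 reg=7
step 17: T0 LOAD ⇒ load; ctr=8 reg=8
step 18: T0 CAS ⇒ ok; ctr=9 reg=8

T1 = (2, 0)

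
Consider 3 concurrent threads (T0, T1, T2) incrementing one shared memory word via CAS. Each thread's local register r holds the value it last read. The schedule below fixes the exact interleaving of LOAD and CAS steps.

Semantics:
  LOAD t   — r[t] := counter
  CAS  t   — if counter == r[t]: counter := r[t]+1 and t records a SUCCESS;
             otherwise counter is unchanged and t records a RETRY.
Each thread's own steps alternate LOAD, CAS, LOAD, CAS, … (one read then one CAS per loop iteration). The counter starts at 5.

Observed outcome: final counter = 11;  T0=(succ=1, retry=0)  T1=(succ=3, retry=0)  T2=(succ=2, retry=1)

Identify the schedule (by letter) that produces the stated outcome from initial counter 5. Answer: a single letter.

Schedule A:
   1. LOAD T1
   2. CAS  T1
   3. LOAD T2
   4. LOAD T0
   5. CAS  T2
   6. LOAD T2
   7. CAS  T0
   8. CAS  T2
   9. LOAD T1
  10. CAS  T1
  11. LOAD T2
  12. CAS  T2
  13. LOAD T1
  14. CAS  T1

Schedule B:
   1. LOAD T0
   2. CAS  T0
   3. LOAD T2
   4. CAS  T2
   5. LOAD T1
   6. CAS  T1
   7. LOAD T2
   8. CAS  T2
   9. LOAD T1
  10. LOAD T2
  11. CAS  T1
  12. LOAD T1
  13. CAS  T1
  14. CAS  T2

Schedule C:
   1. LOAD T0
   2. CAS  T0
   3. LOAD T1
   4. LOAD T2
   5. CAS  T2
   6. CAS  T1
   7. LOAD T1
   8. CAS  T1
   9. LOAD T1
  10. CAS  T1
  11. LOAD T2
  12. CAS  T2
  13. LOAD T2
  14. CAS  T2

B

Tracing schedule B:
[1] T0.load  rd  (counter 5, T0.r 5)
[2] T0.cas  hit  (counter 6, T0.r 5)
[3] T2.load  rd  (counter 6, T2.r 6)
[4] T2.cas  hit  (counter 7, T2.r 6)
[5] T1.load  rd  (counter 7, T1.r 7)
[6] T1.cas  hit  (counter 8, T1.r 7)
[7] T2.load  rd  (counter 8, T2.r 8)
[8] T2.cas  hit  (counter 9, T2.r 8)
[9] T1.load  rd  (counter 9, T1.r 9)
[10] T2.load  rd  (counter 9, T2.r 9)
[11] T1.cas  hit  (counter 10, T1.r 9)
[12] T1.load  rd  (counter 10, T1.r 10)
[13] T1.cas  hit  (counter 11, T1.r 10)
[14] T2.cas  miss  (counter 11, T2.r 9)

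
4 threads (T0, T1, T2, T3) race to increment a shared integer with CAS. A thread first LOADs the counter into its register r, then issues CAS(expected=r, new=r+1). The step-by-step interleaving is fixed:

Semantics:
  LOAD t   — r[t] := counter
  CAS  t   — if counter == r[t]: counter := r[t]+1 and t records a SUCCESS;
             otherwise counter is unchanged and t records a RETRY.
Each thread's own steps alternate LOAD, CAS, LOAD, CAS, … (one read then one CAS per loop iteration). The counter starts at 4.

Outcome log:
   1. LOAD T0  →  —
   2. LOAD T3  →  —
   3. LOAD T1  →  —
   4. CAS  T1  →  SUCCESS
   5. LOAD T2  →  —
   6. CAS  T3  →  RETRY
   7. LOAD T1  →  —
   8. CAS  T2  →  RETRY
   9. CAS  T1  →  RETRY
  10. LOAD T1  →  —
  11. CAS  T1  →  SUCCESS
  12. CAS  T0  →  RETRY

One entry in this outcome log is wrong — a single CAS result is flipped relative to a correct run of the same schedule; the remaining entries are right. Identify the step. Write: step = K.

Reference trace:
T0 LOAD — after: cnt=4, r=4 — load
T3 LOAD — after: cnt=4, r=4 — load
T1 LOAD — after: cnt=4, r=4 — load
T1 CAS — after: cnt=5, r=4 — ok
T2 LOAD — after: cnt=5, r=5 — load
T3 CAS — after: cnt=5, r=4 — retry
T1 LOAD — after: cnt=5, r=5 — load
T2 CAS — after: cnt=6, r=5 — ok
T1 CAS — after: cnt=6, r=5 — retry
T1 LOAD — after: cnt=6, r=6 — load
T1 CAS — after: cnt=7, r=6 — ok
T0 CAS — after: cnt=7, r=4 — retry
Log disagrees first at step 8.

step = 8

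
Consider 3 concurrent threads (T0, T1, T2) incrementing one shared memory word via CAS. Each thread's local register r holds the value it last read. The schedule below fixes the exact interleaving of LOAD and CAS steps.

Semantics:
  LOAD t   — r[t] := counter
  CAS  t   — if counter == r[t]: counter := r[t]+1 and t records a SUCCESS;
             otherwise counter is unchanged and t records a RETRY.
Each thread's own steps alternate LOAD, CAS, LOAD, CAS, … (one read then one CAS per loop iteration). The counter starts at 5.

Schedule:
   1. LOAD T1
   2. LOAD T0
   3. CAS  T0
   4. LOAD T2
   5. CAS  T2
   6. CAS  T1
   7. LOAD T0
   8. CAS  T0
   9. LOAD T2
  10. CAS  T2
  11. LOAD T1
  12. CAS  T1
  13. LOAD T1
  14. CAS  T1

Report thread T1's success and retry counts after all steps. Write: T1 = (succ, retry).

#1 T1 reads 5
#2 T0 reads 5
#3 T0 CAS(5→6) writes; counter now 6
#4 T2 reads 6
#5 T2 CAS(6→7) writes; counter now 7
#6 T1 CAS(5→6) fails; counter now 7
#7 T0 reads 7
#8 T0 CAS(7→8) writes; counter now 8
#9 T2 reads 8
#10 T2 CAS(8→9) writes; counter now 9
#11 T1 reads 9
#12 T1 CAS(9→10) writes; counter now 10
#13 T1 reads 10
#14 T1 CAS(10→11) writes; counter now 11

T1 = (2, 1)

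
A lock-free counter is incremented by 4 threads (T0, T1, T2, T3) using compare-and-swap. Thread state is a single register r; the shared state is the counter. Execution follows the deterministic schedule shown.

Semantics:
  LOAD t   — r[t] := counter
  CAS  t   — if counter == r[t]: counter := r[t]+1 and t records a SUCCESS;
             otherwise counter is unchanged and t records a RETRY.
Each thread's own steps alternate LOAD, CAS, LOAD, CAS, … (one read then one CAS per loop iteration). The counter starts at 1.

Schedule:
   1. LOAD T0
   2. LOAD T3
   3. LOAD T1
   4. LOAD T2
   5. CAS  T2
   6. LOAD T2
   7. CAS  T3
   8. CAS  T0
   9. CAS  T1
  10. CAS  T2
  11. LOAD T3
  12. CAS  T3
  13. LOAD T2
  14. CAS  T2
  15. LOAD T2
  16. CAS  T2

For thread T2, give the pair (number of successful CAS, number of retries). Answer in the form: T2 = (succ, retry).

T2 = (4, 0)

   1) LOAD T0:  M=1  r_T0=1
   2) LOAD T3:  M=1  r_T3=1
   3) LOAD T1:  M=1  r_T1=1
   4) LOAD T2:  M=1  r_T2=1
   5) CAS  T2:  M=2  r_T2=1 ✓
   6) LOAD T2:  M=2  r_T2=2
   7) CAS  T3:  M=2  r_T3=1 ✗
   8) CAS  T0:  M=2  r_T0=1 ✗
   9) CAS  T1:  M=2  r_T1=1 ✗
  10) CAS  T2:  M=3  r_T2=2 ✓
  11) LOAD T3:  M=3  r_T3=3
  12) CAS  T3:  M=4  r_T3=3 ✓
  13) LOAD T2:  M=4  r_T2=4
  14) CAS  T2:  M=5  r_T2=4 ✓
  15) LOAD T2:  M=5  r_T2=5
  16) CAS  T2:  M=6  r_T2=5 ✓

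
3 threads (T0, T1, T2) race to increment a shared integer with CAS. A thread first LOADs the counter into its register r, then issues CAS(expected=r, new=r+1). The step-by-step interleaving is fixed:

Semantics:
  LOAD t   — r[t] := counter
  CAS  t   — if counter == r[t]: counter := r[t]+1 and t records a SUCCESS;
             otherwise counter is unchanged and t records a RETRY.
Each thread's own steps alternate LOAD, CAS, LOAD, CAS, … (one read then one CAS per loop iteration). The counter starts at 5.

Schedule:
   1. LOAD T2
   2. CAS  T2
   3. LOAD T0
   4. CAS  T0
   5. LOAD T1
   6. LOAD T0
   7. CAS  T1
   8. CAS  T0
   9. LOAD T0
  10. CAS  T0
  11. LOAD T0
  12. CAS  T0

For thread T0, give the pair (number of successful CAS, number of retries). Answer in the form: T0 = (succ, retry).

T0 = (3, 1)

step 1: T2 LOAD ⇒ load; ctr=5 reg=5
step 2: T2 CAS ⇒ ok; ctr=6 reg=5
step 3: T0 LOAD ⇒ load; ctr=6 reg=6
step 4: T0 CAS ⇒ ok; ctr=7 reg=6
step 5: T1 LOAD ⇒ load; ctr=7 reg=7
step 6: T0 LOAD ⇒ load; ctr=7 reg=7
step 7: T1 CAS ⇒ ok; ctr=8 reg=7
step 8: T0 CAS ⇒ retry; ctr=8 reg=7
step 9: T0 LOAD ⇒ load; ctr=8 reg=8
step 10: T0 CAS ⇒ ok; ctr=9 reg=8
step 11: T0 LOAD ⇒ load; ctr=9 reg=9
step 12: T0 CAS ⇒ ok; ctr=10 reg=9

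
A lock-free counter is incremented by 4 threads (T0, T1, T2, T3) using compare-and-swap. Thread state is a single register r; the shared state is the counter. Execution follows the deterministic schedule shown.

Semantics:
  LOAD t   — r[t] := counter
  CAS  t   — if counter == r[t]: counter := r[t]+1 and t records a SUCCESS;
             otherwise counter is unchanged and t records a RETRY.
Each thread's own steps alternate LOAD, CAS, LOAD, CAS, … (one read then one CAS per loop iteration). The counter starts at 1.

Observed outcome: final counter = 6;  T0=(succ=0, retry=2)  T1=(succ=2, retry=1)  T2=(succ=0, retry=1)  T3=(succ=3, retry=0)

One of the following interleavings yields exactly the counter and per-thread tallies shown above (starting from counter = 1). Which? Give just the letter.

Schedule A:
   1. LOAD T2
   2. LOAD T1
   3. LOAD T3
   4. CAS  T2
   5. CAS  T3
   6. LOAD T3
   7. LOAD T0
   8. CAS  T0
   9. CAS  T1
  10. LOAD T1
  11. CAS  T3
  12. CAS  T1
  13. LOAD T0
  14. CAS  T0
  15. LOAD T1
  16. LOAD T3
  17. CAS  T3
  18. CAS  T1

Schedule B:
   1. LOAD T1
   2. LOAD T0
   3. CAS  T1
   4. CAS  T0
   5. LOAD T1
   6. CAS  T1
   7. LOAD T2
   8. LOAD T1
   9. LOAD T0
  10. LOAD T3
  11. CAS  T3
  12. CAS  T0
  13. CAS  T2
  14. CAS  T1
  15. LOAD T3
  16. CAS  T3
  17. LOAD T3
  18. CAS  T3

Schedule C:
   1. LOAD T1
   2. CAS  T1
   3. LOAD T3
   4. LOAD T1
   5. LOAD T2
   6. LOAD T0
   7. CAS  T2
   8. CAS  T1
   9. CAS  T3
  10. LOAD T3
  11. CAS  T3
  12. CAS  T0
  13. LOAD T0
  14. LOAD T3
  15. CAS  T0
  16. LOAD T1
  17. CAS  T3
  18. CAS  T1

Tracing schedule B:
   1) LOAD T1:  M=1  r_T1=1
   2) LOAD T0:  M=1  r_T0=1
   3) CAS  T1:  M=2  r_T1=1 ✓
   4) CAS  T0:  M=2  r_T0=1 ✗
   5) LOAD T1:  M=2  r_T1=2
   6) CAS  T1:  M=3  r_T1=2 ✓
   7) LOAD T2:  M=3  r_T2=3
   8) LOAD T1:  M=3  r_T1=3
   9) LOAD T0:  M=3  r_T0=3
  10) LOAD T3:  M=3  r_T3=3
  11) CAS  T3:  M=4  r_T3=3 ✓
  12) CAS  T0:  M=4  r_T0=3 ✗
  13) CAS  T2:  M=4  r_T2=3 ✗
  14) CAS  T1:  M=4  r_T1=3 ✗
  15) LOAD T3:  M=4  r_T3=4
  16) CAS  T3:  M=5  r_T3=4 ✓
  17) LOAD T3:  M=5  r_T3=5
  18) CAS  T3:  M=6  r_T3=5 ✓

B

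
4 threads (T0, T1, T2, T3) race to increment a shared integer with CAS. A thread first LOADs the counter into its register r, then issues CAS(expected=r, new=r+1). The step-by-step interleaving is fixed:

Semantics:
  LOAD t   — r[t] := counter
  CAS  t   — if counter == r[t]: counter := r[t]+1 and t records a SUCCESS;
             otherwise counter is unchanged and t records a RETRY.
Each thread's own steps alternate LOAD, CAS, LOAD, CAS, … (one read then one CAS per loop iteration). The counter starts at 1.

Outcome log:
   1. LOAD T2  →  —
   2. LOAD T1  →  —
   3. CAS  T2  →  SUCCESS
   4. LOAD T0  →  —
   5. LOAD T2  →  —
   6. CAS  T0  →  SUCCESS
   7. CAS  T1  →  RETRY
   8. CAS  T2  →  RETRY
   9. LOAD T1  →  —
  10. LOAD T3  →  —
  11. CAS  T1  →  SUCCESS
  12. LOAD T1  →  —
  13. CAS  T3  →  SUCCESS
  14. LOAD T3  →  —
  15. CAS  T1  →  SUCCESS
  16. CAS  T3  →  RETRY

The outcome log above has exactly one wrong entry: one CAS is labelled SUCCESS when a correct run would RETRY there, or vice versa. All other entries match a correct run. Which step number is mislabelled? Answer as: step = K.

step = 13

Correct run:
   1) LOAD T2:  M=1  r_T2=1
   2) LOAD T1:  M=1  r_T1=1
   3) CAS  T2:  M=2  r_T2=1 ✓
   4) LOAD T0:  M=2  r_T0=2
   5) LOAD T2:  M=2  r_T2=2
   6) CAS  T0:  M=3  r_T0=2 ✓
   7) CAS  T1:  M=3  r_T1=1 ✗
   8) CAS  T2:  M=3  r_T2=2 ✗
   9) LOAD T1:  M=3  r_T1=3
  10) LOAD T3:  M=3  r_T3=3
  11) CAS  T1:  M=4  r_T1=3 ✓
  12) LOAD T1:  M=4  r_T1=4
  13) CAS  T3:  M=4  r_T3=3 ✗
  14) LOAD T3:  M=4  r_T3=4
  15) CAS  T1:  M=5  r_T1=4 ✓
  16) CAS  T3:  M=5  r_T3=4 ✗
Log disagrees first at step 13.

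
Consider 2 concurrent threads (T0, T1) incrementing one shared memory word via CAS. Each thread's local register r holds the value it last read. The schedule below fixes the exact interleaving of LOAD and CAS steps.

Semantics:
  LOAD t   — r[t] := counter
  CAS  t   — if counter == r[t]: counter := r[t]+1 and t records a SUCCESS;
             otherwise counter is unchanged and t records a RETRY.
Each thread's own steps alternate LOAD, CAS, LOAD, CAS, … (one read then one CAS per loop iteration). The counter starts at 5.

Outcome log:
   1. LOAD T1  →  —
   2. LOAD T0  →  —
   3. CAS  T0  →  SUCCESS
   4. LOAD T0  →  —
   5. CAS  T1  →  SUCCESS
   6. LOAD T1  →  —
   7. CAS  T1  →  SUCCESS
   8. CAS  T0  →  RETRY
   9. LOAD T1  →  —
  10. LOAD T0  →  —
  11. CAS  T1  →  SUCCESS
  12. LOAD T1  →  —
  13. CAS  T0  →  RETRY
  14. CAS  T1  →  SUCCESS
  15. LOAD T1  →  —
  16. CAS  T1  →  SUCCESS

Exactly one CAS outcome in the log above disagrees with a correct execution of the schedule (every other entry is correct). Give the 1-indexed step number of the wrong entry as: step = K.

Correct run:
1. LOAD T1 → mem=5 r[T1]=5 [LOAD]
2. LOAD T0 → mem=5 r[T0]=5 [LOAD]
3. CAS T0 → mem=6 r[T0]=5 [OK]
4. LOAD T0 → mem=6 r[T0]=6 [LOAD]
5. CAS T1 → mem=6 r[T1]=5 [RETRY]
6. LOAD T1 → mem=6 r[T1]=6 [LOAD]
7. CAS T1 → mem=7 r[T1]=6 [OK]
8. CAS T0 → mem=7 r[T0]=6 [RETRY]
9. LOAD T1 → mem=7 r[T1]=7 [LOAD]
10. LOAD T0 → mem=7 r[T0]=7 [LOAD]
11. CAS T1 → mem=8 r[T1]=7 [OK]
12. LOAD T1 → mem=8 r[T1]=8 [LOAD]
13. CAS T0 → mem=8 r[T0]=7 [RETRY]
14. CAS T1 → mem=9 r[T1]=8 [OK]
15. LOAD T1 → mem=9 r[T1]=9 [LOAD]
16. CAS T1 → mem=10 r[T1]=9 [OK]
Flip is step 5.

step = 5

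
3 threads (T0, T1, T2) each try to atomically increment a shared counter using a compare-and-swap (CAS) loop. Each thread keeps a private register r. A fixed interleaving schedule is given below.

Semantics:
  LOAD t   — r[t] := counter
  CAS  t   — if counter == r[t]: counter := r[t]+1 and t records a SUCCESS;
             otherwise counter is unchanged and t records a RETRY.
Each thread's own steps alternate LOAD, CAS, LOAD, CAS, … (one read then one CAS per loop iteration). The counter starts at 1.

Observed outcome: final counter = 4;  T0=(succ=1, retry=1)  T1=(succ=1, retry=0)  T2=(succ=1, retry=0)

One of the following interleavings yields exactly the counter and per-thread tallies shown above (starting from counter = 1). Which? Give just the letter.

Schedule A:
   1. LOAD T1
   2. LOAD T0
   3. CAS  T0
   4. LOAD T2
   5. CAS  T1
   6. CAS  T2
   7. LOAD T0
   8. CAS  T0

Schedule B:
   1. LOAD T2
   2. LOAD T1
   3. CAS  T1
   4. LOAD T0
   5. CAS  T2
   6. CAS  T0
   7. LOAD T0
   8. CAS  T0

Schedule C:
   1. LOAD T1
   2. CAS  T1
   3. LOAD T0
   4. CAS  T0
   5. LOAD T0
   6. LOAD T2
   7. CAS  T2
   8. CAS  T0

C

Run C:
[1] T1.load  rd  (counter 1, T1.r 1)
[2] T1.cas  hit  (counter 2, T1.r 1)
[3] T0.load  rd  (counter 2, T0.r 2)
[4] T0.cas  hit  (counter 3, T0.r 2)
[5] T0.load  rd  (counter 3, T0.r 3)
[6] T2.load  rd  (counter 3, T2.r 3)
[7] T2.cas  hit  (counter 4, T2.r 3)
[8] T0.cas  miss  (counter 4, T0.r 3)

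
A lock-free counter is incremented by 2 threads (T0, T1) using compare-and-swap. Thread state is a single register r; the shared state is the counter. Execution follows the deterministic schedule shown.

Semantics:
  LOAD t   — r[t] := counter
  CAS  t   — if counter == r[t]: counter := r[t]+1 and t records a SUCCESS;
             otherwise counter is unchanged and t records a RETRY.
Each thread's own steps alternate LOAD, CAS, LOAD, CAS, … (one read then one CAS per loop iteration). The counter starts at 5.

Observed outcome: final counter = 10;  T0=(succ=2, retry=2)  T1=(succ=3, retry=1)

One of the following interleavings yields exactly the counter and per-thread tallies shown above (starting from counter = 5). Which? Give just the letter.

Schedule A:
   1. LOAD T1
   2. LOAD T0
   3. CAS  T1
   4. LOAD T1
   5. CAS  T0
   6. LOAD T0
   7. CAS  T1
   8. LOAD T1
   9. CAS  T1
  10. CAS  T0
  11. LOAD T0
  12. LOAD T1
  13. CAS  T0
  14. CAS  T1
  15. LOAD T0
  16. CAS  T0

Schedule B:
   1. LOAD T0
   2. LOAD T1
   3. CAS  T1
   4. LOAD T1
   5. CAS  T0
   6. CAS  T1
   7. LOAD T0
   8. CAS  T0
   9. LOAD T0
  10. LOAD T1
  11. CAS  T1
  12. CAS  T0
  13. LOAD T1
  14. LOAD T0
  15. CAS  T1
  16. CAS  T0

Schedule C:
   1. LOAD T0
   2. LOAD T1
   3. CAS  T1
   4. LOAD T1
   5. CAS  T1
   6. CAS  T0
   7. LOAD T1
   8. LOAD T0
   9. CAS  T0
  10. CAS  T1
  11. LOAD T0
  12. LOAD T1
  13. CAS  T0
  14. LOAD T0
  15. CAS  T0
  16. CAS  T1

A

Run A:
[1] T1.load  rd  (counter 5, T1.r 5)
[2] T0.load  rd  (counter 5, T0.r 5)
[3] T1.cas  hit  (counter 6, T1.r 5)
[4] T1.load  rd  (counter 6, T1.r 6)
[5] T0.cas  miss  (counter 6, T0.r 5)
[6] T0.load  rd  (counter 6, T0.r 6)
[7] T1.cas  hit  (counter 7, T1.r 6)
[8] T1.load  rd  (counter 7, T1.r 7)
[9] T1.cas  hit  (counter 8, T1.r 7)
[10] T0.cas  miss  (counter 8, T0.r 6)
[11] T0.load  rd  (counter 8, T0.r 8)
[12] T1.load  rd  (counter 8, T1.r 8)
[13] T0.cas  hit  (counter 9, T0.r 8)
[14] T1.cas  miss  (counter 9, T1.r 8)
[15] T0.load  rd  (counter 9, T0.r 9)
[16] T0.cas  hit  (counter 10, T0.r 9)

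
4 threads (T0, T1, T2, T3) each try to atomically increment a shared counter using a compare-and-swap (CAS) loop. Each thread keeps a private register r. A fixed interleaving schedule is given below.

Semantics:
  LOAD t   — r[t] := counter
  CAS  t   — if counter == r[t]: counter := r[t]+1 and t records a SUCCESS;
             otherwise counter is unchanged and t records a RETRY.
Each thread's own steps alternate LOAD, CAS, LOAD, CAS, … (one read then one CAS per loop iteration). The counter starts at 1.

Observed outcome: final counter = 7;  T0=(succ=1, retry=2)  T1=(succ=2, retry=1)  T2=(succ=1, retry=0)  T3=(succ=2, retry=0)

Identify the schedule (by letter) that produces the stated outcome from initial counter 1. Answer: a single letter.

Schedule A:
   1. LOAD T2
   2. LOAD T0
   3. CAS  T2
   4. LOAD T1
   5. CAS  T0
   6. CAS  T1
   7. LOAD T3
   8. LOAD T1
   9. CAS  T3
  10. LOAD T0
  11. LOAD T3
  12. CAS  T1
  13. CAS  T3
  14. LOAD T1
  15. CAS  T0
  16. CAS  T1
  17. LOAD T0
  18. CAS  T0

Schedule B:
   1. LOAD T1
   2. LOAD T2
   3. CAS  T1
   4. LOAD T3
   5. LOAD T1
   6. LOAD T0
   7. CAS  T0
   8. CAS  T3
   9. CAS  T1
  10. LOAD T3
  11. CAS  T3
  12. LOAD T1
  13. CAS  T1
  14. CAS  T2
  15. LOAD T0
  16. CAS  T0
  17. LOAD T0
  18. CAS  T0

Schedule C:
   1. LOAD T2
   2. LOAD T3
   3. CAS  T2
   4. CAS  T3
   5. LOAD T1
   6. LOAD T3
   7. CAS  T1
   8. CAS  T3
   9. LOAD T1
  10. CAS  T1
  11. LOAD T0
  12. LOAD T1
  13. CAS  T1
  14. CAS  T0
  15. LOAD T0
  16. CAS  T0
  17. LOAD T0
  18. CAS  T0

Run A:
#1 T2 reads 1
#2 T0 reads 1
#3 T2 CAS(1→2) writes; counter now 2
#4 T1 reads 2
#5 T0 CAS(1→2) fails; counter now 2
#6 T1 CAS(2→3) writes; counter now 3
#7 T3 reads 3
#8 T1 reads 3
#9 T3 CAS(3→4) writes; counter now 4
#10 T0 reads 4
#11 T3 reads 4
#12 T1 CAS(3→4) fails; counter now 4
#13 T3 CAS(4→5) writes; counter now 5
#14 T1 reads 5
#15 T0 CAS(4→5) fails; counter now 5
#16 T1 CAS(5→6) writes; counter now 6
#17 T0 reads 6
#18 T0 CAS(6→7) writes; counter now 7

A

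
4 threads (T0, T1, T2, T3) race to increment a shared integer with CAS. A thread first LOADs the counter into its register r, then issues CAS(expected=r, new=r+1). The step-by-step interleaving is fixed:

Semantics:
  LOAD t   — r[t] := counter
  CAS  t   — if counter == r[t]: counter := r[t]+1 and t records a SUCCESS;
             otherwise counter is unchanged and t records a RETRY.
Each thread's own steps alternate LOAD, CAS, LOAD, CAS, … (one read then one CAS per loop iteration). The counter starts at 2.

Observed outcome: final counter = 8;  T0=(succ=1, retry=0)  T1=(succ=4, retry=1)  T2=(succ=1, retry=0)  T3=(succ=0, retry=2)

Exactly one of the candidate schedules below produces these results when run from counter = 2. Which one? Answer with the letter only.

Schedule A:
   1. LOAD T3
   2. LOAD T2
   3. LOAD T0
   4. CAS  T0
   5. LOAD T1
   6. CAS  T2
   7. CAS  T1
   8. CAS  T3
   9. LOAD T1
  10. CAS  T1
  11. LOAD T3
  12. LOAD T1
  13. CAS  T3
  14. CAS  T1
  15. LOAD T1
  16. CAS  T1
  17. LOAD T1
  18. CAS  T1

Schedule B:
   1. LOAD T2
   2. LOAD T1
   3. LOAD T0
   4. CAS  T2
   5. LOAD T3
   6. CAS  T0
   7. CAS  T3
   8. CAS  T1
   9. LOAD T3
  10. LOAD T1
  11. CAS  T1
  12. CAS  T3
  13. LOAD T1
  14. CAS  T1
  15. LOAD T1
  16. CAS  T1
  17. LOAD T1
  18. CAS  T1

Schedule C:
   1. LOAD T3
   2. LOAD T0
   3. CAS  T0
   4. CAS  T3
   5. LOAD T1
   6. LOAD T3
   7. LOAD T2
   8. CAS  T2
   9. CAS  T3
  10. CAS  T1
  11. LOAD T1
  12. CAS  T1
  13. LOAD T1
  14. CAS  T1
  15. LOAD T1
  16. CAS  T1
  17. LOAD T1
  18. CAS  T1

C

Run C:
#1 T3 reads 2
#2 T0 reads 2
#3 T0 CAS(2→3) writes; counter now 3
#4 T3 CAS(2→3) fails; counter now 3
#5 T1 reads 3
#6 T3 reads 3
#7 T2 reads 3
#8 T2 CAS(3→4) writes; counter now 4
#9 T3 CAS(3→4) fails; counter now 4
#10 T1 CAS(3→4) fails; counter now 4
#11 T1 reads 4
#12 T1 CAS(4→5) writes; counter now 5
#13 T1 reads 5
#14 T1 CAS(5→6) writes; counter now 6
#15 T1 reads 6
#16 T1 CAS(6→7) writes; counter now 7
#17 T1 reads 7
#18 T1 CAS(7→8) writes; counter now 8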